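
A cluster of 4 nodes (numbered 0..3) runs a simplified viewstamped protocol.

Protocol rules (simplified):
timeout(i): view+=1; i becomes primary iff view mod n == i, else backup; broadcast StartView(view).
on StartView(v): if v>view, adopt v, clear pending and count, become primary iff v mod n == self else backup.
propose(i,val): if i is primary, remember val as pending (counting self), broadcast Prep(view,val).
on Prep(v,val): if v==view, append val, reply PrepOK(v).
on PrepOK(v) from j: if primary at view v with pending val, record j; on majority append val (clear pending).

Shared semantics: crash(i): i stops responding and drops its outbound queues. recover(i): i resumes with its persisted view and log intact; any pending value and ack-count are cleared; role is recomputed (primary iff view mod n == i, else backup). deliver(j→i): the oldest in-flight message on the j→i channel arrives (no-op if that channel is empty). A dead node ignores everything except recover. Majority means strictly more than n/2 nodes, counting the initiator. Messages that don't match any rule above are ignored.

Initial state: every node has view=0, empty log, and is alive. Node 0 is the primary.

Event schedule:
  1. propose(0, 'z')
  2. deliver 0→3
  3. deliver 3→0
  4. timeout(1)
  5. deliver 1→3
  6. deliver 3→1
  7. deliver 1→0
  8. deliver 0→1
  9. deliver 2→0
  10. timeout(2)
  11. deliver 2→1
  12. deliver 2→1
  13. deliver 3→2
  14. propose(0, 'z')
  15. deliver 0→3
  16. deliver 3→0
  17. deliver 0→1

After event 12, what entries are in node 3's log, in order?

[1] propose(0,'z') → ∅
[2] deliver 0→3 → N3(back v0 [z])
[3] deliver 3→0 → ∅
[4] timeout(1) → N1(prim v1 [-])
[5] deliver 1→3 → N3(back v1 [z])
[6] deliver 3→1 → ∅
[7] deliver 1→0 → N0(back v1 [-])
[8] deliver 0→1 → ∅
[9] deliver 2→0 → ∅
[10] timeout(2) → N2(back v1 [-])
[11] deliver 2→1 → ∅
[12] deliver 2→1 → ∅

z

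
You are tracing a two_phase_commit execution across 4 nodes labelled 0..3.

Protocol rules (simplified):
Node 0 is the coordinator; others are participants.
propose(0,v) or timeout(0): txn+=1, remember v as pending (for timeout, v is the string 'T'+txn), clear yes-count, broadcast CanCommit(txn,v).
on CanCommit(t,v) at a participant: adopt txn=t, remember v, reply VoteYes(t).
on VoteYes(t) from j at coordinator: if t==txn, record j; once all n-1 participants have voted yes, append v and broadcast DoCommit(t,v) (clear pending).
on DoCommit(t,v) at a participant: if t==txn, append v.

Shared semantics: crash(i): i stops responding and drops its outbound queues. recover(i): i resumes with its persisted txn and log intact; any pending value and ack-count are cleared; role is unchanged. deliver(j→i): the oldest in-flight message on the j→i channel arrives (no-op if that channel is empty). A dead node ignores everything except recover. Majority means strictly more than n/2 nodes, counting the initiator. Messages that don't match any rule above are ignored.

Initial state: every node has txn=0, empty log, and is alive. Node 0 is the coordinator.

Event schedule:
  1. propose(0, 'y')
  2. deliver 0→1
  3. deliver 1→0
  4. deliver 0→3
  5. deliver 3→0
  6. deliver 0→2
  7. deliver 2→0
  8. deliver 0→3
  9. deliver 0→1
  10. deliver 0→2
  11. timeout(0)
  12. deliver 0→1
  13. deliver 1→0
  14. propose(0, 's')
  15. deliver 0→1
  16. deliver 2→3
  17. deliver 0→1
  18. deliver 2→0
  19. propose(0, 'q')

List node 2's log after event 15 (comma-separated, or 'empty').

y

e1 propose(0,'y'): 0[coor,t=1,-]
e2 deliver 0→1: 1[part,t=1,-]
e3 deliver 1→0: ·
e4 deliver 0→3: 3[part,t=1,-]
e5 deliver 3→0: ·
e6 deliver 0→2: 2[part,t=1,-]
e7 deliver 2→0: 0[coor,t=1,y]
e8 deliver 0→3: 3[part,t=1,y]
e9 deliver 0→1: 1[part,t=1,y]
e10 deliver 0→2: 2[part,t=1,y]
e11 timeout(0): 0[coor,t=2,y]
e12 deliver 0→1: 1[part,t=2,y]
e13 deliver 1→0: ·
e14 propose(0,'s'): 0[coor,t=3,y]
e15 deliver 0→1: 1[part,t=3,y]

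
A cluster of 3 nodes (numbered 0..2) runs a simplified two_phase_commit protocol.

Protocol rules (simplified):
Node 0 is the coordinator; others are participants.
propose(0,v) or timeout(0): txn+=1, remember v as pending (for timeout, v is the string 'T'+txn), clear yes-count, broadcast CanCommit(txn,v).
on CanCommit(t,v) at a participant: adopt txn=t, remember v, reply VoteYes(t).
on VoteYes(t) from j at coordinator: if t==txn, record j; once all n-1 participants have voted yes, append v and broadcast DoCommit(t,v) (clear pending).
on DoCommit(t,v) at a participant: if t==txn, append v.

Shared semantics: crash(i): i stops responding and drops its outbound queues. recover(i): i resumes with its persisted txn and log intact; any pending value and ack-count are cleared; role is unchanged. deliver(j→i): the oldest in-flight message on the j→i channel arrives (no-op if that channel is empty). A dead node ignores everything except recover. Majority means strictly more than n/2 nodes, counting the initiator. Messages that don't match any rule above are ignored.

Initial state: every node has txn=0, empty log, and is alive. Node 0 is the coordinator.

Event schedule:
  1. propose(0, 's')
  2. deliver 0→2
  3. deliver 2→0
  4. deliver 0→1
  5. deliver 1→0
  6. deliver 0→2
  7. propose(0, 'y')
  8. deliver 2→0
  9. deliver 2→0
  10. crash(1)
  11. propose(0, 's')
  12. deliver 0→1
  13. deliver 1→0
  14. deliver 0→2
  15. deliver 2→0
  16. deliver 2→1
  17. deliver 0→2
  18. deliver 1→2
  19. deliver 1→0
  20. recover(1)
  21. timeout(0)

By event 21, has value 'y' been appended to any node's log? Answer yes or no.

e1 propose(0,'s'): 0[coor,t=1,-]
e2 deliver 0→2: 2[part,t=1,-]
e3 deliver 2→0: ·
e4 deliver 0→1: 1[part,t=1,-]
e5 deliver 1→0: 0[coor,t=1,s]
e6 deliver 0→2: 2[part,t=1,s]
e7 propose(0,'y'): 0[coor,t=2,s]
e8 deliver 2→0: ·
e9 deliver 2→0: ·
e10 crash(1): 1[✗part,t=1,-]
e11 propose(0,'s'): 0[coor,t=3,s]
e12 deliver 0→1: ·
e13 deliver 1→0: ·
e14 deliver 0→2: 2[part,t=2,s]
e15 deliver 2→0: ·
e16 deliver 2→1: ·
e17 deliver 0→2: 2[part,t=3,s]
e18 deliver 1→2: ·
e19 deliver 1→0: ·
e20 recover(1): 1[part,t=1,-]
e21 timeout(0): 0[coor,t=4,s]

no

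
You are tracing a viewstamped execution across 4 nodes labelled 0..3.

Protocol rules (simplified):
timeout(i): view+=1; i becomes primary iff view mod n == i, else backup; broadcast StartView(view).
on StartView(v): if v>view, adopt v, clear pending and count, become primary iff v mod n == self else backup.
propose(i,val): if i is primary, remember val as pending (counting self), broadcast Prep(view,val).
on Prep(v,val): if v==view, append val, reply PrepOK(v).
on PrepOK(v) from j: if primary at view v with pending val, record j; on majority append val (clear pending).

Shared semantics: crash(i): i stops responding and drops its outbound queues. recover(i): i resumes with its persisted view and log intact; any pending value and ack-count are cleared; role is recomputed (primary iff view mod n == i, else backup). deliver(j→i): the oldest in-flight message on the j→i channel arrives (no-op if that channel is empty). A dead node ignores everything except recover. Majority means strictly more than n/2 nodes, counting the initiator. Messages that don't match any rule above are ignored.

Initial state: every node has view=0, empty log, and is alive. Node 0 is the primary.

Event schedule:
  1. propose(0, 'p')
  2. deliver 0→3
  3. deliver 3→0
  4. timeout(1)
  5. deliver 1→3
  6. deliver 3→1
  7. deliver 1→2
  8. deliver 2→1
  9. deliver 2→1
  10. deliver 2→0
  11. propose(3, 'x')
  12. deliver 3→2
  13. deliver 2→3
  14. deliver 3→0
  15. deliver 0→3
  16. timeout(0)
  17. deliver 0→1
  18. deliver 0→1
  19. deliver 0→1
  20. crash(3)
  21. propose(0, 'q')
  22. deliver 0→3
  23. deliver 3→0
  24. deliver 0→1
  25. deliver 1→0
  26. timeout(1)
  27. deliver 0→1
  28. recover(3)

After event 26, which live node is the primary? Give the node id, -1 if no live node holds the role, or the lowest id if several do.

[1] propose(0,'p') → ∅
[2] deliver 0→3 → N3(back v0 [p])
[3] deliver 3→0 → ∅
[4] timeout(1) → N1(prim v1 [-])
[5] deliver 1→3 → N3(back v1 [p])
[6] deliver 3→1 → ∅
[7] deliver 1→2 → N2(back v1 [-])
[8] deliver 2→1 → ∅
[9] deliver 2→1 → ∅
[10] deliver 2→0 → ∅
[11] propose(3,'x') → ∅
[12] deliver 3→2 → ∅
[13] deliver 2→3 → ∅
[14] deliver 3→0 → ∅
[15] deliver 0→3 → ∅
[16] timeout(0) → N0(back v1 [-])
[17] deliver 0→1 → ∅
[18] deliver 0→1 → ∅
[19] deliver 0→1 → ∅
[20] crash(3) → N3(✗back v1 [p])
[21] propose(0,'q') → ∅
[22] deliver 0→3 → ∅
[23] deliver 3→0 → ∅
[24] deliver 0→1 → ∅
[25] deliver 1→0 → ∅
[26] timeout(1) → N1(back v2 [-])

-1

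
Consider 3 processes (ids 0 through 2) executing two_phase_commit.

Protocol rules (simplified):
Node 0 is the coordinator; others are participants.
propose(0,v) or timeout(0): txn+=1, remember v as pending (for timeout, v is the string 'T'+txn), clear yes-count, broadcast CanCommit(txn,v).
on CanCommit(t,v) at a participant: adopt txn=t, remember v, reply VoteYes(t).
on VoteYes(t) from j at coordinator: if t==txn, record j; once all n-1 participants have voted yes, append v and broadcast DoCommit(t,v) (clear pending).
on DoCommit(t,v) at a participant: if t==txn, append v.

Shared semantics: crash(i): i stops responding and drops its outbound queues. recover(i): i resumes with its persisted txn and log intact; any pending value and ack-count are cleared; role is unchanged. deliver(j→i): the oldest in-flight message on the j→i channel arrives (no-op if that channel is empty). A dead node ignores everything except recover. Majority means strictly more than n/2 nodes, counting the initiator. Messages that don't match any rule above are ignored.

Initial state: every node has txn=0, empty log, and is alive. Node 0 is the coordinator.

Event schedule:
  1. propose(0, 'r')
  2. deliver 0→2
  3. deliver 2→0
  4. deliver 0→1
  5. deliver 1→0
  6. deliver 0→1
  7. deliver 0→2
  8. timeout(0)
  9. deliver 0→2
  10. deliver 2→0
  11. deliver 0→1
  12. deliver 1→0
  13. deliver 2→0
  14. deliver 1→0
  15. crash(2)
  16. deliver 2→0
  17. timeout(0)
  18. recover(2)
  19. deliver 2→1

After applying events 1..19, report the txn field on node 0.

3

1. propose(0,'r'):  <0:coor t1 ->
2. deliver 0→2:  <2:part t1 ->
3. deliver 2→0:  nop
4. deliver 0→1:  <1:part t1 ->
5. deliver 1→0:  <0:coor t1 r>
6. deliver 0→1:  <1:part t1 r>
7. deliver 0→2:  <2:part t1 r>
8. timeout(0):  <0:coor t2 r>
9. deliver 0→2:  <2:part t2 r>
10. deliver 2→0:  nop
11. deliver 0→1:  <1:part t2 r>
12. deliver 1→0:  <0:coor t2 r,T2>
13. deliver 2→0:  nop
14. deliver 1→0:  nop
15. crash(2):  <2:✗part t2 r>
16. deliver 2→0:  nop
17. timeout(0):  <0:coor t3 r,T2>
18. recover(2):  <2:part t2 r>
19. deliver 2→1:  nop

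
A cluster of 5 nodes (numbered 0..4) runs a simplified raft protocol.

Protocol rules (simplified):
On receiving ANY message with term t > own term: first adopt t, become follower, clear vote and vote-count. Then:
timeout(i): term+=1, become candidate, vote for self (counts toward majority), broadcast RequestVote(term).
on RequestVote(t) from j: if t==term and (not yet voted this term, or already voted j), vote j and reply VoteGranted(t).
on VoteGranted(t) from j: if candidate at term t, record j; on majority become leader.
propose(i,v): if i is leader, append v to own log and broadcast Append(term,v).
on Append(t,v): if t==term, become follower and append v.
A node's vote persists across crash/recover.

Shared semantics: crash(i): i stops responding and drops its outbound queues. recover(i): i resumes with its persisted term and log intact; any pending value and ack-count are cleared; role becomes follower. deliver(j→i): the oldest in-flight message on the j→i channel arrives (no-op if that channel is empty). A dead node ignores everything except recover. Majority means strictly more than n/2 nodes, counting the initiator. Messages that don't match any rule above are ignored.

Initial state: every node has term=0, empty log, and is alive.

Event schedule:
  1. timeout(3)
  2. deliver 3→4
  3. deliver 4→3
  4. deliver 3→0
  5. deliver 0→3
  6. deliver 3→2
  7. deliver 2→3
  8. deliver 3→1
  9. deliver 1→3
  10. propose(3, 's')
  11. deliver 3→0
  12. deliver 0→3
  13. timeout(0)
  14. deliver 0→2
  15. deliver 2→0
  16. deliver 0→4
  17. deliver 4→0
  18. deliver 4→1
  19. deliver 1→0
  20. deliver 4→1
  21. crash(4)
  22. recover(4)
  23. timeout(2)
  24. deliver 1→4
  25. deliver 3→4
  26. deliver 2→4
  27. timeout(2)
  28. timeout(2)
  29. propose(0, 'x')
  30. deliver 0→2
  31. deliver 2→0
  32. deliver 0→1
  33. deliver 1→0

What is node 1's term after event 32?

2

step 1 timeout(3): 3={cand,t=1,log=-}
step 2 deliver 3→4: 4={foll,t=1,log=-}
step 3 deliver 4→3: —
step 4 deliver 3→0: 0={foll,t=1,log=-}
step 5 deliver 0→3: 3={lead,t=1,log=-}
step 6 deliver 3→2: 2={foll,t=1,log=-}
step 7 deliver 2→3: —
step 8 deliver 3→1: 1={foll,t=1,log=-}
step 9 deliver 1→3: —
step 10 propose(3,'s'): 3={lead,t=1,log=s}
step 11 deliver 3→0: 0={foll,t=1,log=s}
step 12 deliver 0→3: —
step 13 timeout(0): 0={cand,t=2,log=s}
step 14 deliver 0→2: 2={foll,t=2,log=-}
step 15 deliver 2→0: —
step 16 deliver 0→4: 4={foll,t=2,log=-}
step 17 deliver 4→0: 0={lead,t=2,log=s}
step 18 deliver 4→1: —
step 19 deliver 1→0: —
step 20 deliver 4→1: —
step 21 crash(4): 4={✗foll,t=2,log=-}
step 22 recover(4): 4={foll,t=2,log=-}
step 23 timeout(2): 2={cand,t=3,log=-}
step 24 deliver 1→4: —
step 25 deliver 3→4: —
step 26 deliver 2→4: 4={foll,t=3,log=-}
step 27 timeout(2): 2={cand,t=4,log=-}
step 28 timeout(2): 2={cand,t=5,log=-}
step 29 propose(0,'x'): 0={lead,t=2,log=s,x}
step 30 deliver 0→2: —
step 31 deliver 2→0: 0={foll,t=3,log=s,x}
step 32 deliver 0→1: 1={foll,t=2,log=-}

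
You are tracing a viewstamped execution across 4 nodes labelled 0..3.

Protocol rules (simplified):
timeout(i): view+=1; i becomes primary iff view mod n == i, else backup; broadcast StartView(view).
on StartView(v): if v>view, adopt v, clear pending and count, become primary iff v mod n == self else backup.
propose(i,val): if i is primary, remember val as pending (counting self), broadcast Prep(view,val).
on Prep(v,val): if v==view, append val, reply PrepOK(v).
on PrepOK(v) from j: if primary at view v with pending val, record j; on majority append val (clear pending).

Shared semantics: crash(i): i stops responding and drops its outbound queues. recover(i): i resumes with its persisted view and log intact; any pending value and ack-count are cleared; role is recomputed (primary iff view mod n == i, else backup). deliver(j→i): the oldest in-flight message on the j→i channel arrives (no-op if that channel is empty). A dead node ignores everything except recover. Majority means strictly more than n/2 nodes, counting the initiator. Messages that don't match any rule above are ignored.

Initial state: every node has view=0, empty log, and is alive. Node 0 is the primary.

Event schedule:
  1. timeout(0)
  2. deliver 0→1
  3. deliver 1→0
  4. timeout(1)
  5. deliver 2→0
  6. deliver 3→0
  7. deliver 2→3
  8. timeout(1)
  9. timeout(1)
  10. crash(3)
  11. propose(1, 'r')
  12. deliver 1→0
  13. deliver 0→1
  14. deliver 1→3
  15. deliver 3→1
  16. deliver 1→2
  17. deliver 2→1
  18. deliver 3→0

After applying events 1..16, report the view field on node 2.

step 1 timeout(0): 0={back,v=1,log=-}
step 2 deliver 0→1: 1={prim,v=1,log=-}
step 3 deliver 1→0: —
step 4 timeout(1): 1={back,v=2,log=-}
step 5 deliver 2→0: —
step 6 deliver 3→0: —
step 7 deliver 2→3: —
step 8 timeout(1): 1={back,v=3,log=-}
step 9 timeout(1): 1={back,v=4,log=-}
step 10 crash(3): 3={✗back,v=0,log=-}
step 11 propose(1,'r'): —
step 12 deliver 1→0: 0={back,v=2,log=-}
step 13 deliver 0→1: —
step 14 deliver 1→3: —
step 15 deliver 3→1: —
step 16 deliver 1→2: 2={prim,v=2,log=-}

2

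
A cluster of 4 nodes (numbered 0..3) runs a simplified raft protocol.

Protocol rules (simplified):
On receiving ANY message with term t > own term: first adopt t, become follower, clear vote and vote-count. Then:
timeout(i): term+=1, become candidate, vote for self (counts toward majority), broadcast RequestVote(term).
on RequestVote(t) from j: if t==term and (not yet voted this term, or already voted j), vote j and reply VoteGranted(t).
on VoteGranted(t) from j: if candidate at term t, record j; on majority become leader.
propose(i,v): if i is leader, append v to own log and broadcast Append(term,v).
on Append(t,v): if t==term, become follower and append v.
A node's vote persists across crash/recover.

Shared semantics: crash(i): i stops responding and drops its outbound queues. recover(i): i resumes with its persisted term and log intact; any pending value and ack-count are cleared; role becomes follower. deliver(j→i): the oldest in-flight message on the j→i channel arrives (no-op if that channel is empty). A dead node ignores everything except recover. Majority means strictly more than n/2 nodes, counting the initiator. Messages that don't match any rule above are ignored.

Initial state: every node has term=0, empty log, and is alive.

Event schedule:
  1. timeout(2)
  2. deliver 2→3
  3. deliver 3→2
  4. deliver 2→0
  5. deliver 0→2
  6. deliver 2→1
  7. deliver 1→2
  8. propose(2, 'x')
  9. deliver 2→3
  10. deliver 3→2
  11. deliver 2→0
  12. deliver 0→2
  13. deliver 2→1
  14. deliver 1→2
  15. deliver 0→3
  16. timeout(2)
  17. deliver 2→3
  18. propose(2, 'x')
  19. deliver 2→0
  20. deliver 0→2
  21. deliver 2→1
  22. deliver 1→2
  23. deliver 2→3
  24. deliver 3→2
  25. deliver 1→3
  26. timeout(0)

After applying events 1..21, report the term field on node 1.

2

step 1 timeout(2): 2={cand,t=1,log=-}
step 2 deliver 2→3: 3={foll,t=1,log=-}
step 3 deliver 3→2: —
step 4 deliver 2→0: 0={foll,t=1,log=-}
step 5 deliver 0→2: 2={lead,t=1,log=-}
step 6 deliver 2→1: 1={foll,t=1,log=-}
step 7 deliver 1→2: —
step 8 propose(2,'x'): 2={lead,t=1,log=x}
step 9 deliver 2→3: 3={foll,t=1,log=x}
step 10 deliver 3→2: —
step 11 deliver 2→0: 0={foll,t=1,log=x}
step 12 deliver 0→2: —
step 13 deliver 2→1: 1={foll,t=1,log=x}
step 14 deliver 1→2: —
step 15 deliver 0→3: —
step 16 timeout(2): 2={cand,t=2,log=x}
step 17 deliver 2→3: 3={foll,t=2,log=x}
step 18 propose(2,'x'): —
step 19 deliver 2→0: 0={foll,t=2,log=x}
step 20 deliver 0→2: —
step 21 deliver 2→1: 1={foll,t=2,log=x}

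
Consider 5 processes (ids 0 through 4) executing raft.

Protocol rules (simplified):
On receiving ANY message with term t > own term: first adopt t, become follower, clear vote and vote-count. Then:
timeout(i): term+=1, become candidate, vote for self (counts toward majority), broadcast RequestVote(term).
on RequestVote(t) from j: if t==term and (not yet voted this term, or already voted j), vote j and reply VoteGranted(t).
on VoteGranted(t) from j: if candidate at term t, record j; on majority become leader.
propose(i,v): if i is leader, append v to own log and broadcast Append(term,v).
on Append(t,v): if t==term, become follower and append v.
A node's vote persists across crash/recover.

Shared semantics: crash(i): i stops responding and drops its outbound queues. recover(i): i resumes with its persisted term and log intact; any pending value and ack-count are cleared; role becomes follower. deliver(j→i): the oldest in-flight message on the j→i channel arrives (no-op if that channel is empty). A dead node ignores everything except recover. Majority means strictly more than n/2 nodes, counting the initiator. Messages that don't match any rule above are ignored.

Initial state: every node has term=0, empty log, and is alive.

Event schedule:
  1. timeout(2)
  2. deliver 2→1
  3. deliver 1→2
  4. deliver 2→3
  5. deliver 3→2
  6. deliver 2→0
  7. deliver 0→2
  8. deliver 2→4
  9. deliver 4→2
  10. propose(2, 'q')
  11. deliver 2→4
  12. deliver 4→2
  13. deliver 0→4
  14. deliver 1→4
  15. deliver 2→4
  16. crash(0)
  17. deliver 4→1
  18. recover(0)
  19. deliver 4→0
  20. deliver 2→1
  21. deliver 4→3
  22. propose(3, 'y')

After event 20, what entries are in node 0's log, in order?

e1 timeout(2): 2[cand,t=1,-]
e2 deliver 2→1: 1[foll,t=1,-]
e3 deliver 1→2: ·
e4 deliver 2→3: 3[foll,t=1,-]
e5 deliver 3→2: 2[lead,t=1,-]
e6 deliver 2→0: 0[foll,t=1,-]
e7 deliver 0→2: ·
e8 deliver 2→4: 4[foll,t=1,-]
e9 deliver 4→2: ·
e10 propose(2,'q'): 2[lead,t=1,q]
e11 deliver 2→4: 4[foll,t=1,q]
e12 deliver 4→2: ·
e13 deliver 0→4: ·
e14 deliver 1→4: ·
e15 deliver 2→4: ·
e16 crash(0): 0[✗foll,t=1,-]
e17 deliver 4→1: ·
e18 recover(0): 0[foll,t=1,-]
e19 deliver 4→0: ·
e20 deliver 2→1: 1[foll,t=1,q]

empty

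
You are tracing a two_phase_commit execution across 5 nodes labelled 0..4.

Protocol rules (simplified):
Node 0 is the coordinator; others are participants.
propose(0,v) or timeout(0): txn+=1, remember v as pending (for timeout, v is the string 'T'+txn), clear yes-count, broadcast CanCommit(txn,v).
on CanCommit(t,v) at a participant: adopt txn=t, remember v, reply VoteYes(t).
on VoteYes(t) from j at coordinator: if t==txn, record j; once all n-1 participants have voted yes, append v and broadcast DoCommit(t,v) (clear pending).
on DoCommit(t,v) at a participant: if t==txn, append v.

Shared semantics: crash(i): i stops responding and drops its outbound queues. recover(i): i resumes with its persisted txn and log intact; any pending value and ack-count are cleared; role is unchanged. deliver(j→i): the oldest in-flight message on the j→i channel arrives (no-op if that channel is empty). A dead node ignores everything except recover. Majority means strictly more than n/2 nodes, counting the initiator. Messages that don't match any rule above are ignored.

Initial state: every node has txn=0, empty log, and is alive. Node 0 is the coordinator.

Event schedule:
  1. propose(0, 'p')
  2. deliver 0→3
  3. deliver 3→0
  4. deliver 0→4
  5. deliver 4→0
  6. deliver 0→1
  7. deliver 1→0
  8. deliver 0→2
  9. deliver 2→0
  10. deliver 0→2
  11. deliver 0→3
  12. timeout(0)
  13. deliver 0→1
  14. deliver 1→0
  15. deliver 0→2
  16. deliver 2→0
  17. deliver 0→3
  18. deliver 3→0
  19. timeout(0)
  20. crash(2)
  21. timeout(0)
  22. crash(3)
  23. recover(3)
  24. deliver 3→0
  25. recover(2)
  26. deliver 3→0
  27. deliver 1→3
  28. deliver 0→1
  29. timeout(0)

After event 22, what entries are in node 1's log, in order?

p

after 1 — propose(0,'p'): n0:coor/t1/[-]
after 2 — deliver 0→3: n3:part/t1/[-]
after 3 — deliver 3→0: ·
after 4 — deliver 0→4: n4:part/t1/[-]
after 5 — deliver 4→0: ·
after 6 — deliver 0→1: n1:part/t1/[-]
after 7 — deliver 1→0: ·
after 8 — deliver 0→2: n2:part/t1/[-]
after 9 — deliver 2→0: n0:coor/t1/[p]
after 10 — deliver 0→2: n2:part/t1/[p]
after 11 — deliver 0→3: n3:part/t1/[p]
after 12 — timeout(0): n0:coor/t2/[p]
after 13 — deliver 0→1: n1:part/t1/[p]
after 14 — deliver 1→0: ·
after 15 — deliver 0→2: n2:part/t2/[p]
after 16 — deliver 2→0: ·
after 17 — deliver 0→3: n3:part/t2/[p]
after 18 — deliver 3→0: ·
after 19 — timeout(0): n0:coor/t3/[p]
after 20 — crash(2): n2:✗part/t2/[p]
after 21 — timeout(0): n0:coor/t4/[p]
after 22 — crash(3): n3:✗part/t2/[p]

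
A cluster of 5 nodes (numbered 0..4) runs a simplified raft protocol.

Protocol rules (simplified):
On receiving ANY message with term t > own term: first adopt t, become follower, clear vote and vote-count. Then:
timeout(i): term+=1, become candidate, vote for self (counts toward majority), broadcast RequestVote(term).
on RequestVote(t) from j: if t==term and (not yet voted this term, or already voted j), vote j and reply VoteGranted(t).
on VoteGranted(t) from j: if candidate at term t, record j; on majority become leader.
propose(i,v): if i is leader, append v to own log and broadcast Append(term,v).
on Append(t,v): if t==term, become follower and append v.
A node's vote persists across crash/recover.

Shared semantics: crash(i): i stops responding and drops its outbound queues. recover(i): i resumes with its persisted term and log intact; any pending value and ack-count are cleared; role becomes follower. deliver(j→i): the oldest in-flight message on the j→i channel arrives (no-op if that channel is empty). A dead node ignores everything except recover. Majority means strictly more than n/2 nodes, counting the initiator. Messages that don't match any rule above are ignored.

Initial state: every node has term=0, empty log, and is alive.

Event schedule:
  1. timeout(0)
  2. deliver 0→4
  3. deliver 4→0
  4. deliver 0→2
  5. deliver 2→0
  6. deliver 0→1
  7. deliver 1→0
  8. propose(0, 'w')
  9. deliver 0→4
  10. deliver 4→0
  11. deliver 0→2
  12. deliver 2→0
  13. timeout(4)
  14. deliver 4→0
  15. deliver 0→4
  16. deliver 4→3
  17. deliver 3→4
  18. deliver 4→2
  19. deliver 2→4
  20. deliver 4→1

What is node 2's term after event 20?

2

e1 timeout(0): 0[cand,t=1,-]
e2 deliver 0→4: 4[foll,t=1,-]
e3 deliver 4→0: ·
e4 deliver 0→2: 2[foll,t=1,-]
e5 deliver 2→0: 0[lead,t=1,-]
e6 deliver 0→1: 1[foll,t=1,-]
e7 deliver 1→0: ·
e8 propose(0,'w'): 0[lead,t=1,w]
e9 deliver 0→4: 4[foll,t=1,w]
e10 deliver 4→0: ·
e11 deliver 0→2: 2[foll,t=1,w]
e12 deliver 2→0: ·
e13 timeout(4): 4[cand,t=2,w]
e14 deliver 4→0: 0[foll,t=2,w]
e15 deliver 0→4: ·
e16 deliver 4→3: 3[foll,t=2,-]
e17 deliver 3→4: 4[lead,t=2,w]
e18 deliver 4→2: 2[foll,t=2,w]
e19 deliver 2→4: ·
e20 deliver 4→1: 1[foll,t=2,-]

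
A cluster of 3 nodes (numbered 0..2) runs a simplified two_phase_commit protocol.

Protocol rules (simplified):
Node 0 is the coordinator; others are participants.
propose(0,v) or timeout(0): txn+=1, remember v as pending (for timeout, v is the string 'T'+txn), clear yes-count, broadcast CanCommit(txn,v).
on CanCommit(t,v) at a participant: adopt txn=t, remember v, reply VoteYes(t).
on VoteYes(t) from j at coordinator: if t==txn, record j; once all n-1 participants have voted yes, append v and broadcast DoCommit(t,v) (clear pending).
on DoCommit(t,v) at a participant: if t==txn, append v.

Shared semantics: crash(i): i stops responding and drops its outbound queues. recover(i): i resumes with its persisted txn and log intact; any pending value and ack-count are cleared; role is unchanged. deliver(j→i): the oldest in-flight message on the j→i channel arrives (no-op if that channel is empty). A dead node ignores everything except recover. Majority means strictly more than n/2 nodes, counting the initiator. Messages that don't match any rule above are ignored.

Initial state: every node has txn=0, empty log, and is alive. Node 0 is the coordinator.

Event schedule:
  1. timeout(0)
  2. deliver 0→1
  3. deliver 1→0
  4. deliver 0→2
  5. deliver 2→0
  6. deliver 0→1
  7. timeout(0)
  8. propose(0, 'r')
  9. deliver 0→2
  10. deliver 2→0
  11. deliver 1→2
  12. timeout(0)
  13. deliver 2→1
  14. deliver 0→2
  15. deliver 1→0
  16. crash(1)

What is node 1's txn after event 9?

step 1 timeout(0): 0={coor,t=1,log=-}
step 2 deliver 0→1: 1={part,t=1,log=-}
step 3 deliver 1→0: —
step 4 deliver 0→2: 2={part,t=1,log=-}
step 5 deliver 2→0: 0={coor,t=1,log=T1}
step 6 deliver 0→1: 1={part,t=1,log=T1}
step 7 timeout(0): 0={coor,t=2,log=T1}
step 8 propose(0,'r'): 0={coor,t=3,log=T1}
step 9 deliver 0→2: 2={part,t=1,log=T1}

1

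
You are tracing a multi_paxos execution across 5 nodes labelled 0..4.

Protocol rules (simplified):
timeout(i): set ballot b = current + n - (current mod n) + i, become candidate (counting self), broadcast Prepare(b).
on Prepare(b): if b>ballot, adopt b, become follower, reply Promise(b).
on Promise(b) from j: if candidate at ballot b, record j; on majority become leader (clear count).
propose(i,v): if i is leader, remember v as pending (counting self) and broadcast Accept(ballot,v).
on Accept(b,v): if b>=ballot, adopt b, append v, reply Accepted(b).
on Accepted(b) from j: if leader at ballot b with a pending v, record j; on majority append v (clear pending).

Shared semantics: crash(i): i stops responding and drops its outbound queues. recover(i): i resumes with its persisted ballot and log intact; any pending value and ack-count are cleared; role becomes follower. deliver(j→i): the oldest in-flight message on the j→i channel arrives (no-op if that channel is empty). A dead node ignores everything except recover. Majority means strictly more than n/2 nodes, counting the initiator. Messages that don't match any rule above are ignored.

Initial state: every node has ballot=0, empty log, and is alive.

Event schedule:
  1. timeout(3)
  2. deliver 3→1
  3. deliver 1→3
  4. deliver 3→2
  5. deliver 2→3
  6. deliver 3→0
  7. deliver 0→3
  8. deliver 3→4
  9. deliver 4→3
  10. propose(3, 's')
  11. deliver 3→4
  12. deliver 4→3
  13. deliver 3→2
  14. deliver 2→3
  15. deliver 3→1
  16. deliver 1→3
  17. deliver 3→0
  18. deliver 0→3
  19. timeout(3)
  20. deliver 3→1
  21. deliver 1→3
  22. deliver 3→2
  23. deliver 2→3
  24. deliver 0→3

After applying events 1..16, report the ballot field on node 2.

after 1 — timeout(3): n3:cand/b8/[-]
after 2 — deliver 3→1: n1:foll/b8/[-]
after 3 — deliver 1→3: ·
after 4 — deliver 3→2: n2:foll/b8/[-]
after 5 — deliver 2→3: n3:lead/b8/[-]
after 6 — deliver 3→0: n0:foll/b8/[-]
after 7 — deliver 0→3: ·
after 8 — deliver 3→4: n4:foll/b8/[-]
after 9 — deliver 4→3: ·
after 10 — propose(3,'s'): ·
after 11 — deliver 3→4: n4:foll/b8/[s]
after 12 — deliver 4→3: ·
after 13 — deliver 3→2: n2:foll/b8/[s]
after 14 — deliver 2→3: n3:lead/b8/[s]
after 15 — deliver 3→1: n1:foll/b8/[s]
after 16 — deliver 1→3: ·

8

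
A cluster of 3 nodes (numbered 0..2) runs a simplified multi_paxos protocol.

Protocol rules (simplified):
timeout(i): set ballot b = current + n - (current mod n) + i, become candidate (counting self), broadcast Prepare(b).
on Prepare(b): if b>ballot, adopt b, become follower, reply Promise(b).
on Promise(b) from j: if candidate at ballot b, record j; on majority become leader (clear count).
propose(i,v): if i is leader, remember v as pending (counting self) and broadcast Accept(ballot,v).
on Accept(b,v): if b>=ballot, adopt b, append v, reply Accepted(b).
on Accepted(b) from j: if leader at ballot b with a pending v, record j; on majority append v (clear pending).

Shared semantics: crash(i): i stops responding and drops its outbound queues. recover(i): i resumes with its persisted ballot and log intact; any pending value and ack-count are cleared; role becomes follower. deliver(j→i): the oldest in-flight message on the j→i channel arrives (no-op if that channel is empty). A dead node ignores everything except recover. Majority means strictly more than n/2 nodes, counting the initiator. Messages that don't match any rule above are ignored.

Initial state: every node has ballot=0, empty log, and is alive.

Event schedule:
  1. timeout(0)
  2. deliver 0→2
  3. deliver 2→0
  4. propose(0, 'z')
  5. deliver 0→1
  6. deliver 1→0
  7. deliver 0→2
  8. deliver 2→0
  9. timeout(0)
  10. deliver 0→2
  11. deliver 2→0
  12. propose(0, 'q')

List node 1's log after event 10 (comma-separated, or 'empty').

1. timeout(0):  <0:cand b3 ->
2. deliver 0→2:  <2:foll b3 ->
3. deliver 2→0:  <0:lead b3 ->
4. propose(0,'z'):  nop
5. deliver 0→1:  <1:foll b3 ->
6. deliver 1→0:  nop
7. deliver 0→2:  <2:foll b3 z>
8. deliver 2→0:  <0:lead b3 z>
9. timeout(0):  <0:cand b6 z>
10. deliver 0→2:  <2:foll b6 z>

empty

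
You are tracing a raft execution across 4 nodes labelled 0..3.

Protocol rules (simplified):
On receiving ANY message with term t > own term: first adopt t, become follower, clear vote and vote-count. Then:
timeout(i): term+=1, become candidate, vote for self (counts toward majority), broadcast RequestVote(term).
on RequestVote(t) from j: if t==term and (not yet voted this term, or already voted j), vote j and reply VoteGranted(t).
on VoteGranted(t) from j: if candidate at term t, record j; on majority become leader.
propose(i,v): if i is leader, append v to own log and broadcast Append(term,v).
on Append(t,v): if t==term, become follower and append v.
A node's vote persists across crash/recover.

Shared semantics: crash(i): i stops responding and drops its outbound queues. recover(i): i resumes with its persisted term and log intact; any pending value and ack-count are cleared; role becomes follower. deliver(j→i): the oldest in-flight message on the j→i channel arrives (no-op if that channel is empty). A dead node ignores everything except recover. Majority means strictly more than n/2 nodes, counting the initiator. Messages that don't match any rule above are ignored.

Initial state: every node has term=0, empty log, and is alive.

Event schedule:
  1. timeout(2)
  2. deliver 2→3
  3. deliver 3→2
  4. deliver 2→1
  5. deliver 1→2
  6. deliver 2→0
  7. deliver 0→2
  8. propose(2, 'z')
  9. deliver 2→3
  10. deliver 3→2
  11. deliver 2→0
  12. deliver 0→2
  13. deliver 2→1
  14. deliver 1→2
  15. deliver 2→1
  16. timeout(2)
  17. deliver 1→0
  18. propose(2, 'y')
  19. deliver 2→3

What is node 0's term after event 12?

e1 timeout(2): 2[cand,t=1,-]
e2 deliver 2→3: 3[foll,t=1,-]
e3 deliver 3→2: ·
e4 deliver 2→1: 1[foll,t=1,-]
e5 deliver 1→2: 2[lead,t=1,-]
e6 deliver 2→0: 0[foll,t=1,-]
e7 deliver 0→2: ·
e8 propose(2,'z'): 2[lead,t=1,z]
e9 deliver 2→3: 3[foll,t=1,z]
e10 deliver 3→2: ·
e11 deliver 2→0: 0[foll,t=1,z]
e12 deliver 0→2: ·

1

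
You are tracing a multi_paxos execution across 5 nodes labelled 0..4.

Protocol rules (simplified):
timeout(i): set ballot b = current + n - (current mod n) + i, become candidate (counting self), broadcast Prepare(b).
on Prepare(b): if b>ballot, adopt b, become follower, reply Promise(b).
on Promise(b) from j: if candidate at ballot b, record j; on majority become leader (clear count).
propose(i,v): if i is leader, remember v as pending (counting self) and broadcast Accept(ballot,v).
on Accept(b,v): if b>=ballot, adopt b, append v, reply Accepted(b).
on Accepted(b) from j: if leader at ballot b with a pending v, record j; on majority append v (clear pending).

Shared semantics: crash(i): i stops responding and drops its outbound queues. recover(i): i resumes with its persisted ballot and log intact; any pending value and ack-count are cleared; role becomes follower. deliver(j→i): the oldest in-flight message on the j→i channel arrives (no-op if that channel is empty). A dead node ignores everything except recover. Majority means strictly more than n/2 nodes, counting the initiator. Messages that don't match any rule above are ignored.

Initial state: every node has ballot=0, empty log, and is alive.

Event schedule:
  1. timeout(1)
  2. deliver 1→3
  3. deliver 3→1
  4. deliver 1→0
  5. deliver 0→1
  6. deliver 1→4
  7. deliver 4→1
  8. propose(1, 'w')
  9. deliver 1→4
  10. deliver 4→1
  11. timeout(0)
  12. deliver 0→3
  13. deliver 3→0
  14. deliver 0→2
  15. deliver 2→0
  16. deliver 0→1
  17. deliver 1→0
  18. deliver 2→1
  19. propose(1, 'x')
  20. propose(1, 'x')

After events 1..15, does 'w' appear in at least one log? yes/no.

[1] timeout(1) → N1(cand b6 [-])
[2] deliver 1→3 → N3(foll b6 [-])
[3] deliver 3→1 → ∅
[4] deliver 1→0 → N0(foll b6 [-])
[5] deliver 0→1 → N1(lead b6 [-])
[6] deliver 1→4 → N4(foll b6 [-])
[7] deliver 4→1 → ∅
[8] propose(1,'w') → ∅
[9] deliver 1→4 → N4(foll b6 [w])
[10] deliver 4→1 → ∅
[11] timeout(0) → N0(cand b10 [-])
[12] deliver 0→3 → N3(foll b10 [-])
[13] deliver 3→0 → ∅
[14] deliver 0→2 → N2(foll b10 [-])
[15] deliver 2→0 → N0(lead b10 [-])

yes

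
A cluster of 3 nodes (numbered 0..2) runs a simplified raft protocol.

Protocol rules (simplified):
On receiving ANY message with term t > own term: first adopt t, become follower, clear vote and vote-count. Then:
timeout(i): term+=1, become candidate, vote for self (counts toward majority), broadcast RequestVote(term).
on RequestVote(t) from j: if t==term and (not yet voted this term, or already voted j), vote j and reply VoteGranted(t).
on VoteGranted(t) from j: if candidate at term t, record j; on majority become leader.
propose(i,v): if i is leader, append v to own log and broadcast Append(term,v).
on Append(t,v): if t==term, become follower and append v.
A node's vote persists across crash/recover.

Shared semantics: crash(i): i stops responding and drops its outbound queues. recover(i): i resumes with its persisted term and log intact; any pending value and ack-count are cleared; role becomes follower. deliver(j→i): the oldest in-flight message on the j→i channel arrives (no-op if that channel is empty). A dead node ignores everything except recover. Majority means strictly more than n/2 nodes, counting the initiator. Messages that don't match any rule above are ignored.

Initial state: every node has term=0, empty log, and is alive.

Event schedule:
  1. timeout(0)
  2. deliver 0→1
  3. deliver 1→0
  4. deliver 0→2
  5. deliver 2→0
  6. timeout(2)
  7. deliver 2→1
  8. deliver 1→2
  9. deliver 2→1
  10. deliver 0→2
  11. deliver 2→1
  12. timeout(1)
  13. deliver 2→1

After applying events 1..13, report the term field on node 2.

1. timeout(0):  <0:cand t1 ->
2. deliver 0→1:  <1:foll t1 ->
3. deliver 1→0:  <0:lead t1 ->
4. deliver 0→2:  <2:foll t1 ->
5. deliver 2→0:  nop
6. timeout(2):  <2:cand t2 ->
7. deliver 2→1:  <1:foll t2 ->
8. deliver 1→2:  <2:lead t2 ->
9. deliver 2→1:  nop
10. deliver 0→2:  nop
11. deliver 2→1:  nop
12. timeout(1):  <1:cand t3 ->
13. deliver 2→1:  nop

2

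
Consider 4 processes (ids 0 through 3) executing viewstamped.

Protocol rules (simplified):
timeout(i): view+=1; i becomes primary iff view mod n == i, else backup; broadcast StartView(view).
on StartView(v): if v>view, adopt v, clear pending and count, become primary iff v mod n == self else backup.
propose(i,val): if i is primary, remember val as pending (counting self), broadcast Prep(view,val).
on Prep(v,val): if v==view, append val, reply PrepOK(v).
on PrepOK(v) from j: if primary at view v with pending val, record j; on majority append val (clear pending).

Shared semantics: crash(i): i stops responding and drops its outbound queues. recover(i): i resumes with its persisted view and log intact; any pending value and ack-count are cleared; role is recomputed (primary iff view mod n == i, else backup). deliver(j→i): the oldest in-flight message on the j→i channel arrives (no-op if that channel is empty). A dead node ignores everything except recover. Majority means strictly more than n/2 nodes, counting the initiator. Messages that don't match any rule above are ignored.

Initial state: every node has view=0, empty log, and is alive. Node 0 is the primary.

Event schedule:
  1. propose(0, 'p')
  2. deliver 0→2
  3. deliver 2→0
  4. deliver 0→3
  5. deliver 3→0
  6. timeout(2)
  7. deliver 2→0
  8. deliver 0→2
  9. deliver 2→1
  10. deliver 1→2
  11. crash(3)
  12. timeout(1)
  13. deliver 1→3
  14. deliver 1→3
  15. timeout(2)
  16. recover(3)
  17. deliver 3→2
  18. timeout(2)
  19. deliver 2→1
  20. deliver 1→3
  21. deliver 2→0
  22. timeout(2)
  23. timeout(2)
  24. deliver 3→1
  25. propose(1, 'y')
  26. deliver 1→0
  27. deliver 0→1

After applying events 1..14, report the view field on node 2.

1

[1] propose(0,'p') → ∅
[2] deliver 0→2 → N2(back v0 [p])
[3] deliver 2→0 → ∅
[4] deliver 0→3 → N3(back v0 [p])
[5] deliver 3→0 → N0(prim v0 [p])
[6] timeout(2) → N2(back v1 [p])
[7] deliver 2→0 → N0(back v1 [p])
[8] deliver 0→2 → ∅
[9] deliver 2→1 → N1(prim v1 [-])
[10] deliver 1→2 → ∅
[11] crash(3) → N3(✗back v0 [p])
[12] timeout(1) → N1(back v2 [-])
[13] deliver 1→3 → ∅
[14] deliver 1→3 → ∅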